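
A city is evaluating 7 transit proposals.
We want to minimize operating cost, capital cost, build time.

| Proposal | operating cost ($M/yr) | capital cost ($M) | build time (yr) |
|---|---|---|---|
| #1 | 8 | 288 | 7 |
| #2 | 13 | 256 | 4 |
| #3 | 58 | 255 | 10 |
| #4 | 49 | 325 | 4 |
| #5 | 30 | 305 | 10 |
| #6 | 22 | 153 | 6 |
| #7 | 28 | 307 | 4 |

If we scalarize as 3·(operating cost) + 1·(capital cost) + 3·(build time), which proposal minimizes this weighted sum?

#1: 3·8 + 1·288 + 3·7 = 333
#2: 3·13 + 1·256 + 3·4 = 307
#3: 3·58 + 1·255 + 3·10 = 459
#4: 3·49 + 1·325 + 3·4 = 484
#5: 3·30 + 1·305 + 3·10 = 425
#6: 3·22 + 1·153 + 3·6 = 237
#7: 3·28 + 1·307 + 3·4 = 403
Lowest: #6 at 237.

#6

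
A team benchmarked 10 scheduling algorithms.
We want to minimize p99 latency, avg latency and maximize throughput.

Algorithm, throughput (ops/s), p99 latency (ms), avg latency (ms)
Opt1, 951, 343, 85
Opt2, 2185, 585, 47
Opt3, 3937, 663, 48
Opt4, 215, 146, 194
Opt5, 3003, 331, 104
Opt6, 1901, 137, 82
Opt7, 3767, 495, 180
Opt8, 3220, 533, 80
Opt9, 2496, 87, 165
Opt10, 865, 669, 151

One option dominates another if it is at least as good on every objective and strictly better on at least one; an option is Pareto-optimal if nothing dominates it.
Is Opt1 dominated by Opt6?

Opt6 vs Opt1: throughput 1901≥951, p99 latency 137≤343, avg latency 82≤85 — Opt6 is at least as good on every objective with at least one strict improvement.

Yes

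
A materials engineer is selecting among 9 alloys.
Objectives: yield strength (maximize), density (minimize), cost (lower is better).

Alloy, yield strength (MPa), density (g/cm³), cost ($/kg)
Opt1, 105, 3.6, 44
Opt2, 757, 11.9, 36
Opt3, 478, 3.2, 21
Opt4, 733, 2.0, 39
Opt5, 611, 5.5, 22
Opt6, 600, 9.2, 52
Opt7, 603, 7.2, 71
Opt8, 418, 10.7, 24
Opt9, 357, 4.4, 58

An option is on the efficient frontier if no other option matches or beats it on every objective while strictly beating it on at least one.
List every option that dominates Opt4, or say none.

Opt1: worse on yield strength (105 vs 733).
Opt2: worse on density (11.9 vs 2.0).
Opt3: worse on yield strength (478 vs 733).
Opt5: worse on yield strength (611 vs 733).
Opt6: worse on yield strength (600 vs 733).
Opt7: worse on yield strength (603 vs 733).
Opt8: worse on yield strength (418 vs 733).
Opt9: worse on yield strength (357 vs 733).
No option dominates Opt4.

none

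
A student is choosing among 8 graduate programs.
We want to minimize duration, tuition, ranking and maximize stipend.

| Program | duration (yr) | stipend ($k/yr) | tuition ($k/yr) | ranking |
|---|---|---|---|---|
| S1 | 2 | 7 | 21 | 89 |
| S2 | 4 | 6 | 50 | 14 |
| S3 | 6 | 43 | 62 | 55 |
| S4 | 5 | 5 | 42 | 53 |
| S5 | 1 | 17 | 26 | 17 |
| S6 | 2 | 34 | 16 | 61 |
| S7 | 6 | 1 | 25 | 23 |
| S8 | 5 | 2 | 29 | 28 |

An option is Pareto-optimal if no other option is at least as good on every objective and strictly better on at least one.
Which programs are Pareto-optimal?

S2, S3, S5, S6, S7

S1: dominated by S6 (duration 2≤2, stipend 34≥7, tuition 16≤21, ranking 61≤89).
S2: not dominated (best ranking).
S3: not dominated (best stipend).
S4: dominated by S5 (duration 1≤5, stipend 17≥5, tuition 26≤42, ranking 17≤53).
S5: not dominated (best duration).
S6: not dominated (best tuition).
S7: not dominated.
S8: dominated by S5 (duration 1≤5, stipend 17≥2, tuition 26≤29, ranking 17≤28).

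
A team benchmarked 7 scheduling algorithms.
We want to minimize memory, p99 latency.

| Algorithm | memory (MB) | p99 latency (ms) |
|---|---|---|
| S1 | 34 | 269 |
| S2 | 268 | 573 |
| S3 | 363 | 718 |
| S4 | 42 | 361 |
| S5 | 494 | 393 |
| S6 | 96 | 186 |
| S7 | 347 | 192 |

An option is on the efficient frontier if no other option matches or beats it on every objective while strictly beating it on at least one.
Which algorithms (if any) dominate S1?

S2: worse on memory (268 vs 34).
S3: worse on memory (363 vs 34).
S4: worse on memory (42 vs 34).
S5: worse on memory (494 vs 34).
S6: worse on memory (96 vs 34).
S7: worse on memory (347 vs 34).
No option dominates S1.

none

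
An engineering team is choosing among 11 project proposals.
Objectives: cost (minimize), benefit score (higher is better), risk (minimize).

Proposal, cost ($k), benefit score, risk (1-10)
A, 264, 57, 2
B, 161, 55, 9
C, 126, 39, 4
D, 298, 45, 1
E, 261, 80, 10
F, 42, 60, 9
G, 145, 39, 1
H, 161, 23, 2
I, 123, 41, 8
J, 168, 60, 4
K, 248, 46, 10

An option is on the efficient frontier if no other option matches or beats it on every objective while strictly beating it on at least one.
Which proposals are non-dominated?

A, C, D, E, F, G, I, J

A: not dominated.
B: dominated by F (cost 42≤161, benefit score 60≥55, risk 9≤9).
C: not dominated.
D: not dominated.
E: not dominated (best benefit score).
F: not dominated (best cost).
G: not dominated.
H: dominated by G (cost 145≤161, benefit score 39≥23, risk 1≤2).
I: not dominated.
J: not dominated.
K: dominated by B (cost 161≤248, benefit score 55≥46, risk 9≤10).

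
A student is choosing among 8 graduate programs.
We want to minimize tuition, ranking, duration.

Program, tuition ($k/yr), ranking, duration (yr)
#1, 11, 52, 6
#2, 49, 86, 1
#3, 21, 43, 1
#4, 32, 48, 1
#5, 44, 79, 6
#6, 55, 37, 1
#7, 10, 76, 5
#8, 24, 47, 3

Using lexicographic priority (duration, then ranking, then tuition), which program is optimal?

First minimize duration: best is 1, kept {#2, #3, #4, #6}.
Then minimize ranking: best is 37, kept {#6}.

#6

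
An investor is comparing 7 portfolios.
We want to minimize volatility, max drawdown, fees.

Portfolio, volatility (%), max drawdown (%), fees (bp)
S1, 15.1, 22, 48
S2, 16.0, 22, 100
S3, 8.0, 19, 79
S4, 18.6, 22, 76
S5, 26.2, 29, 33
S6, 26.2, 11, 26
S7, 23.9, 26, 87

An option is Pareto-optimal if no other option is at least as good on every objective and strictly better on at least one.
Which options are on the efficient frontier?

S1: not dominated.
S2: dominated by S1 (volatility 15.1≤16.0, max drawdown 22≤22, fees 48≤100).
S3: not dominated (best volatility).
S4: dominated by S1 (volatility 15.1≤18.6, max drawdown 22≤22, fees 48≤76).
S5: dominated by S6 (volatility 26.2≤26.2, max drawdown 11≤29, fees 26≤33).
S6: not dominated (best max drawdown).
S7: dominated by S1 (volatility 15.1≤23.9, max drawdown 22≤26, fees 48≤87).

S1, S3, S6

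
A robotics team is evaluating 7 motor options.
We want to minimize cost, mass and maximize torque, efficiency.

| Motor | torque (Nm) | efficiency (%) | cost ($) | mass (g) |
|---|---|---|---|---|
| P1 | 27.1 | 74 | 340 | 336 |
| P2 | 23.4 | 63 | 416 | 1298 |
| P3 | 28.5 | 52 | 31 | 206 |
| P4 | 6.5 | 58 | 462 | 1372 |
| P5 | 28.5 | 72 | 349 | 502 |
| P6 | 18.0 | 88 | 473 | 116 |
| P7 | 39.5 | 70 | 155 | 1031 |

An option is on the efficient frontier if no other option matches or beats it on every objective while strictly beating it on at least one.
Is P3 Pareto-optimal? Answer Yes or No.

P1: worse on torque (27.1 vs 28.5).
P2: worse on torque (23.4 vs 28.5).
P4: worse on torque (6.5 vs 28.5).
P5: worse on cost (349 vs 31).
P6: worse on torque (18.0 vs 28.5).
P7: worse on cost (155 vs 31).
No option is at least as good as P3 on every objective and strictly better on one.

Yes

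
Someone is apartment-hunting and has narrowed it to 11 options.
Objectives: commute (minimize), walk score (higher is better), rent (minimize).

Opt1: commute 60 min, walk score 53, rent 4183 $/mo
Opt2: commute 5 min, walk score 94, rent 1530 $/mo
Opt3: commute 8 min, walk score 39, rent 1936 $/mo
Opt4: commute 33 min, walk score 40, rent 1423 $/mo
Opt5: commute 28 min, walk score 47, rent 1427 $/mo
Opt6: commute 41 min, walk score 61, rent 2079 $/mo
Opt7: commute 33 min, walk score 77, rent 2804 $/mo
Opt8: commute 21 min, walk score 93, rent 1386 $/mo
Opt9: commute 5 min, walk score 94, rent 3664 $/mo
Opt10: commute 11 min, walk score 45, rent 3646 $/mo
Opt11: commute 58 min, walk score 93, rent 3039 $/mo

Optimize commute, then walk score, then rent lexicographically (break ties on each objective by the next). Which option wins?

First minimize commute: best is 5, kept {Opt2, Opt9}.
Then maximize walk score: best is 94, kept {Opt2, Opt9}.
Then minimize rent: best is 1530, kept {Opt2}.

Opt2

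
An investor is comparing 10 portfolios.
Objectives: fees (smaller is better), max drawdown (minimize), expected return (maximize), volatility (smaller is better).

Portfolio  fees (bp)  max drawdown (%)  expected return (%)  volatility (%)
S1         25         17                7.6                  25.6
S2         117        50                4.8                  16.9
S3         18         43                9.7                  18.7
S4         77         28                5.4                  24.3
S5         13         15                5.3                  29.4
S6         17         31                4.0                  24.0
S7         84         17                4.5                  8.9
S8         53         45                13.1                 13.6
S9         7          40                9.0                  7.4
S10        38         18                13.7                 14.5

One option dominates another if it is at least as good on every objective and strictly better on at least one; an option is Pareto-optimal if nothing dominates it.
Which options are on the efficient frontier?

S1, S3, S5, S6, S7, S8, S9, S10

S1: not dominated.
S2: dominated by S8 (fees 53≤117, max drawdown 45≤50, expected return 13.1≥4.8, volatility 13.6≤16.9).
S3: not dominated.
S4: dominated by S10 (fees 38≤77, max drawdown 18≤28, expected return 13.7≥5.4, volatility 14.5≤24.3).
S5: not dominated (best max drawdown).
S6: not dominated.
S7: not dominated.
S8: not dominated.
S9: not dominated (best fees).
S10: not dominated (best expected return).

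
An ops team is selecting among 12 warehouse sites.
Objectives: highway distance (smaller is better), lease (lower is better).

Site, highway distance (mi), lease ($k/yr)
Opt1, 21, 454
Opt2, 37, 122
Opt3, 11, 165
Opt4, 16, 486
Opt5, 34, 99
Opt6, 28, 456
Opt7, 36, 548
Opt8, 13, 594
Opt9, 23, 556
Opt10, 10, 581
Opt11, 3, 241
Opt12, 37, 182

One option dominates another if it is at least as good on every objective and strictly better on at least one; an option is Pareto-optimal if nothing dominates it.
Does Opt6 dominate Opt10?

Opt6 vs Opt10: Opt6 is worse on highway distance (28 vs 10), so it does not dominate Opt10.

No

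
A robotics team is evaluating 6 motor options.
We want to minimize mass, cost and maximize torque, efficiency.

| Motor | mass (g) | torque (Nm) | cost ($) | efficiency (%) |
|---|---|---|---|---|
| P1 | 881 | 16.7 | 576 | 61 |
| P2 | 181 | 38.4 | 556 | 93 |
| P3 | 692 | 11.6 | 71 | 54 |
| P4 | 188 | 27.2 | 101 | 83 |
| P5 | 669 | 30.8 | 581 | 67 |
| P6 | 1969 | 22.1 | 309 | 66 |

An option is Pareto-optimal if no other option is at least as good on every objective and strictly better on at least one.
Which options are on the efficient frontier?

P2, P3, P4

P1: dominated by P2 (mass 181≤881, torque 38.4≥16.7, cost 556≤576, efficiency 93≥61).
P2: not dominated (best mass).
P3: not dominated (best cost).
P4: not dominated.
P5: dominated by P2 (mass 181≤669, torque 38.4≥30.8, cost 556≤581, efficiency 93≥67).
P6: dominated by P4 (mass 188≤1969, torque 27.2≥22.1, cost 101≤309, efficiency 83≥66).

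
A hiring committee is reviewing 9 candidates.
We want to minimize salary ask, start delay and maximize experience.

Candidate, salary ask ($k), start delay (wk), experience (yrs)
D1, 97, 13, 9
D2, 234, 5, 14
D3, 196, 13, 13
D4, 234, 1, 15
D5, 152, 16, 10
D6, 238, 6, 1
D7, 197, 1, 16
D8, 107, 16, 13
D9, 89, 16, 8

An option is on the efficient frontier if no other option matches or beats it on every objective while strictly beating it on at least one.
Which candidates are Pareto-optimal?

D1, D3, D7, D8, D9

D1: not dominated.
D2: dominated by D4 (salary ask 234≤234, start delay 1≤5, experience 15≥14).
D3: not dominated.
D4: dominated by D7 (salary ask 197≤234, start delay 1≤1, experience 16≥15).
D5: dominated by D8 (salary ask 107≤152, start delay 16≤16, experience 13≥10).
D6: dominated by D2 (salary ask 234≤238, start delay 5≤6, experience 14≥1).
D7: not dominated (best experience).
D8: not dominated.
D9: not dominated (best salary ask).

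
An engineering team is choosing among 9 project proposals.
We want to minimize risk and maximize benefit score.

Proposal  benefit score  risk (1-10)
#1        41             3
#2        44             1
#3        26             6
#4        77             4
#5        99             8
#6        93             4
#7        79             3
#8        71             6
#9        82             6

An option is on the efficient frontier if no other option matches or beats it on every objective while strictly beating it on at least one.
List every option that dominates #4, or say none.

#6, #7

#6: benefit score 93≥77, risk 4≤4 — dominates #4.
#7: benefit score 79≥77, risk 3≤4 — dominates #4.
Others (#1, #2, #3, #5, #8, #9) are each worse than #4 on at least one objective.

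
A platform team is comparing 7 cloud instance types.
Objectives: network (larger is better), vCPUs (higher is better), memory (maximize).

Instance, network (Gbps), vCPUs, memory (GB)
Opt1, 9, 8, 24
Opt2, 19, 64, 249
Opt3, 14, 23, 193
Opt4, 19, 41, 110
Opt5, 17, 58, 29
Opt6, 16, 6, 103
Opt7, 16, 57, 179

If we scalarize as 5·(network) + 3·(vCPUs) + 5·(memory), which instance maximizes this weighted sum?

Opt1: 5·9 + 3·8 + 5·24 = 189
Opt2: 5·19 + 3·64 + 5·249 = 1532
Opt3: 5·14 + 3·23 + 5·193 = 1104
Opt4: 5·19 + 3·41 + 5·110 = 768
Opt5: 5·17 + 3·58 + 5·29 = 404
Opt6: 5·16 + 3·6 + 5·103 = 613
Opt7: 5·16 + 3·57 + 5·179 = 1146
Highest: Opt2 at 1532.

Opt2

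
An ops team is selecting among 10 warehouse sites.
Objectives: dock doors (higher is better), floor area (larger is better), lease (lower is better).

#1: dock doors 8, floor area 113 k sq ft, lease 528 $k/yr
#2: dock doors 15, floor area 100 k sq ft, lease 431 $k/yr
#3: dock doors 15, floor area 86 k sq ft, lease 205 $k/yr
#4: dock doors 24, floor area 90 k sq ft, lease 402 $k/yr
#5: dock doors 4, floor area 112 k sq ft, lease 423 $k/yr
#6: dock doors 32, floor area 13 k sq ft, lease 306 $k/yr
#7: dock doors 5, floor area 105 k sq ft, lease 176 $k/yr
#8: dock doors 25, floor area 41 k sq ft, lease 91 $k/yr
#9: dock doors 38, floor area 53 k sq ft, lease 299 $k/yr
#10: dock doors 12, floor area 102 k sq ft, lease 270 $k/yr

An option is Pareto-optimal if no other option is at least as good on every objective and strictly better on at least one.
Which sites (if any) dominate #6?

#9: dock doors 38≥32, floor area 53≥13, lease 299≤306 — dominates #6.
Others (#1, #2, #3, #4, #5, #7, #8, #10) are each worse than #6 on at least one objective.

#9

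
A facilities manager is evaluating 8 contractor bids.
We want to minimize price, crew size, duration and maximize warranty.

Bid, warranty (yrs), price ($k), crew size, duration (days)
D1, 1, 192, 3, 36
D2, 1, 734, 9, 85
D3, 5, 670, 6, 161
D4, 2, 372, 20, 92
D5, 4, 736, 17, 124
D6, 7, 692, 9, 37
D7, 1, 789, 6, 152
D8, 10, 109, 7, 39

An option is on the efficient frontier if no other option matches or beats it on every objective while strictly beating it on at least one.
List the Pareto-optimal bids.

D1, D3, D6, D8

D1: not dominated (best crew size).
D2: dominated by D1 (warranty 1≥1, price 192≤734, crew size 3≤9, duration 36≤85).
D3: not dominated.
D4: dominated by D8 (warranty 10≥2, price 109≤372, crew size 7≤20, duration 39≤92).
D5: dominated by D6 (warranty 7≥4, price 692≤736, crew size 9≤17, duration 37≤124).
D6: not dominated.
D7: dominated by D1 (warranty 1≥1, price 192≤789, crew size 3≤6, duration 36≤152).
D8: not dominated (best warranty).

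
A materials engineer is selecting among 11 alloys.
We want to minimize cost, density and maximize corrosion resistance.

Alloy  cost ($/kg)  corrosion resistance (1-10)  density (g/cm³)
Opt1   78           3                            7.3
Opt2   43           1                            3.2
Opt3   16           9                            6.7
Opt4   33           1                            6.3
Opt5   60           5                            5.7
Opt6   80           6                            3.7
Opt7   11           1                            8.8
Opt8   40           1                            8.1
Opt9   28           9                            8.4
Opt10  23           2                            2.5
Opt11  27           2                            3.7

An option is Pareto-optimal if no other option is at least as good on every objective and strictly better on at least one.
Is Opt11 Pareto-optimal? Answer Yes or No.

Opt10 vs Opt11: cost 23≤27, corrosion resistance 2≥2, density 2.5≤3.7 — Opt10 is at least as good on every objective and strictly better on at least one, so Opt10 dominates Opt11.

No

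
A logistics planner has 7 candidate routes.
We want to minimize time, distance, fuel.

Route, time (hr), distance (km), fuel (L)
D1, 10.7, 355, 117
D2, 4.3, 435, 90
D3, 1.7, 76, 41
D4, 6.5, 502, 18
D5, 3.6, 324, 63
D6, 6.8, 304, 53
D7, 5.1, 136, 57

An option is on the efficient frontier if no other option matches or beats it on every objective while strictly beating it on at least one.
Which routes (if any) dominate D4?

D1: worse on time (10.7 vs 6.5).
D2: worse on fuel (90 vs 18).
D3: worse on fuel (41 vs 18).
D5: worse on fuel (63 vs 18).
D6: worse on time (6.8 vs 6.5).
D7: worse on fuel (57 vs 18).
No option dominates D4.

none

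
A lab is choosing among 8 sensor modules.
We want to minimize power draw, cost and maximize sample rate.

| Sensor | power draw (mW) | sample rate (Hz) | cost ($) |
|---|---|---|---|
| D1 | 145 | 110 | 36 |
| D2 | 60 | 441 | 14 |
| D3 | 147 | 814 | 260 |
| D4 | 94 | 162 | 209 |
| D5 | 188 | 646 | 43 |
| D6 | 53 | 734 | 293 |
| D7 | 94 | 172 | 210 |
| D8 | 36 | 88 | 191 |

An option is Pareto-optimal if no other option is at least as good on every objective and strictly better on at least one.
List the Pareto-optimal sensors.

D1: dominated by D2 (power draw 60≤145, sample rate 441≥110, cost 14≤36).
D2: not dominated (best cost).
D3: not dominated (best sample rate).
D4: dominated by D2 (power draw 60≤94, sample rate 441≥162, cost 14≤209).
D5: not dominated.
D6: not dominated.
D7: dominated by D2 (power draw 60≤94, sample rate 441≥172, cost 14≤210).
D8: not dominated (best power draw).

D2, D3, D5, D6, D8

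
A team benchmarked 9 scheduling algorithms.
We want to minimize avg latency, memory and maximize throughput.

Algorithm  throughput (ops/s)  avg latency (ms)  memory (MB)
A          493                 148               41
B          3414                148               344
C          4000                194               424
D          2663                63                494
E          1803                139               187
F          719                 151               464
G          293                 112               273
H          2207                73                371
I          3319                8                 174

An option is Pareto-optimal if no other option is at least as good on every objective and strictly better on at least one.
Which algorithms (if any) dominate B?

none

A: worse on throughput (493 vs 3414).
C: worse on avg latency (194 vs 148).
D: worse on throughput (2663 vs 3414).
E: worse on throughput (1803 vs 3414).
F: worse on throughput (719 vs 3414).
G: worse on throughput (293 vs 3414).
H: worse on throughput (2207 vs 3414).
I: worse on throughput (3319 vs 3414).
No option dominates B.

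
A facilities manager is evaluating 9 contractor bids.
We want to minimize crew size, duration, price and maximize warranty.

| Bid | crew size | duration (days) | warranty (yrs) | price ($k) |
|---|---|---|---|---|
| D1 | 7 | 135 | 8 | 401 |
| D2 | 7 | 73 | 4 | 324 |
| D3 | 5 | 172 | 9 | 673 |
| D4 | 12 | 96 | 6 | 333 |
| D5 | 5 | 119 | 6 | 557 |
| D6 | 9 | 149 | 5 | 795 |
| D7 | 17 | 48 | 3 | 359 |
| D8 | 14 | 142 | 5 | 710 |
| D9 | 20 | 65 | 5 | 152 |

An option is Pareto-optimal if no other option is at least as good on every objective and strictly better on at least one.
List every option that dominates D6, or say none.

D1: crew size 7≤9, duration 135≤149, warranty 8≥5, price 401≤795 — dominates D6.
D5: crew size 5≤9, duration 119≤149, warranty 6≥5, price 557≤795 — dominates D6.
Others (D2, D3, D4, D7, D8, D9) are each worse than D6 on at least one objective.

D1, D5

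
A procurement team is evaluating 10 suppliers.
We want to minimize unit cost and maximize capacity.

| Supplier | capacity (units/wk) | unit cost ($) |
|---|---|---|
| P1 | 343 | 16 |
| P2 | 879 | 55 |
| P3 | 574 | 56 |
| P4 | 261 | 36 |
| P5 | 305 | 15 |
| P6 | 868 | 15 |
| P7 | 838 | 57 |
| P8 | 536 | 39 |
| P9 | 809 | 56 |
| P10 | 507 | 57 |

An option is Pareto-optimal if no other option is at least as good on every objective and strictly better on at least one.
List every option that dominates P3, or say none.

P2, P6, P9

P2: capacity 879≥574, unit cost 55≤56 — dominates P3.
P6: capacity 868≥574, unit cost 15≤56 — dominates P3.
P9: capacity 809≥574, unit cost 56≤56 — dominates P3.
Others (P1, P4, P5, P7, P8, P10) are each worse than P3 on at least one objective.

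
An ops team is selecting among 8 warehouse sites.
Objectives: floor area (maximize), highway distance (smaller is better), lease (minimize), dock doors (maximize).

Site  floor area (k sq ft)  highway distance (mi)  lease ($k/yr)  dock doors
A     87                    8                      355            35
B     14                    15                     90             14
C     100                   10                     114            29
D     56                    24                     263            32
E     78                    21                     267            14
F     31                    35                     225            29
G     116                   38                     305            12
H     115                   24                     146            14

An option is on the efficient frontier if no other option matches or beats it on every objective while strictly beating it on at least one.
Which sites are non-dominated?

A, B, C, D, G, H

A: not dominated (best highway distance).
B: not dominated (best lease).
C: not dominated.
D: not dominated.
E: dominated by C (floor area 100≥78, highway distance 10≤21, lease 114≤267, dock doors 29≥14).
F: dominated by C (floor area 100≥31, highway distance 10≤35, lease 114≤225, dock doors 29≥29).
G: not dominated (best floor area).
H: not dominated.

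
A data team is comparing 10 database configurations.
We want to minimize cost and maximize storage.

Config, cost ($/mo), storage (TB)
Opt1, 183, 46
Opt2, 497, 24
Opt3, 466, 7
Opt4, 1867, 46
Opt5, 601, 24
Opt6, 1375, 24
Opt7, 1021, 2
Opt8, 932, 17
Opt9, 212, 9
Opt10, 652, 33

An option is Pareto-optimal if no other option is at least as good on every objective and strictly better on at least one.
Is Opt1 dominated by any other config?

Opt2: worse on cost (497 vs 183).
Opt3: worse on cost (466 vs 183).
Opt4: worse on cost (1867 vs 183).
Opt5: worse on cost (601 vs 183).
Opt6: worse on cost (1375 vs 183).
Opt7: worse on cost (1021 vs 183).
Opt8: worse on cost (932 vs 183).
Opt9: worse on cost (212 vs 183).
Opt10: worse on cost (652 vs 183).
No option is at least as good as Opt1 on every objective and strictly better on one.

No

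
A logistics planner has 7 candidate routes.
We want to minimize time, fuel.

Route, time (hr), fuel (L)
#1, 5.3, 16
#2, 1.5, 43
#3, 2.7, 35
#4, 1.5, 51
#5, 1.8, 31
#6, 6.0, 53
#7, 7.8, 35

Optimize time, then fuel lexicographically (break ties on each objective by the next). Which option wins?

#2

First minimize time: best is 1.5, kept {#2, #4}.
Then minimize fuel: best is 43, kept {#2}.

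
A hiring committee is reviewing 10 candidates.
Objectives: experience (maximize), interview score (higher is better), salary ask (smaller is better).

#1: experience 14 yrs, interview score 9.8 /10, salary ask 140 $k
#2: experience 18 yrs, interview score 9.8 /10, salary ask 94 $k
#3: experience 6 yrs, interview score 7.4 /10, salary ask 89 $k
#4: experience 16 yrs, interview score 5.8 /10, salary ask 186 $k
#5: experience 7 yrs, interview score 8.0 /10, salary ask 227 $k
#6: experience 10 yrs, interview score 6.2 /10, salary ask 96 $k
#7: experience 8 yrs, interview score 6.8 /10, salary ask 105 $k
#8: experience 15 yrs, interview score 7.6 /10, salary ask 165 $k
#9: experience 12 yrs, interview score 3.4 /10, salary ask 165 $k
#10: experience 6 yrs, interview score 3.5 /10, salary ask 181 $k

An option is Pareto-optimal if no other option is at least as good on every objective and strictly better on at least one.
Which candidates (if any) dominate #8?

#2

#2: experience 18≥15, interview score 9.8≥7.6, salary ask 94≤165 — dominates #8.
Others (#1, #3, #4, #5, #6, #7, #9, #10) are each worse than #8 on at least one objective.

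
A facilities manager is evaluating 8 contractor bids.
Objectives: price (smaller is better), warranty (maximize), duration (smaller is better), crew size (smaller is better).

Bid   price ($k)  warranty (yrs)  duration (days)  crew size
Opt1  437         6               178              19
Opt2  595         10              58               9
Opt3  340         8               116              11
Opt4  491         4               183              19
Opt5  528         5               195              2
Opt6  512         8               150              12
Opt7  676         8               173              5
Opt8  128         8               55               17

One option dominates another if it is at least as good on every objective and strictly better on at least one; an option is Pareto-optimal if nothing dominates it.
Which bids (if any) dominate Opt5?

none

Opt1: worse on crew size (19 vs 2).
Opt2: worse on price (595 vs 528).
Opt3: worse on crew size (11 vs 2).
Opt4: worse on warranty (4 vs 5).
Opt6: worse on crew size (12 vs 2).
Opt7: worse on price (676 vs 528).
Opt8: worse on crew size (17 vs 2).
No option dominates Opt5.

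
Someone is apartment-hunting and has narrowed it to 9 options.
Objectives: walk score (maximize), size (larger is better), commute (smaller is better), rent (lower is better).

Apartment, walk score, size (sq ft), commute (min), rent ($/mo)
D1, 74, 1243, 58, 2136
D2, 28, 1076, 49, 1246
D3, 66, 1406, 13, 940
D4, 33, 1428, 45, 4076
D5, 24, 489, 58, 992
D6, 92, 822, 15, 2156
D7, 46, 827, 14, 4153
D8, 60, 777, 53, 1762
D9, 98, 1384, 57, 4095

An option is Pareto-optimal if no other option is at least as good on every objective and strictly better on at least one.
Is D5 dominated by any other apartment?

D3 vs D5: walk score 66≥24, size 1406≥489, commute 13≤58, rent 940≤992 — D3 is at least as good on every objective and strictly better on at least one, so D3 dominates D5.

Yes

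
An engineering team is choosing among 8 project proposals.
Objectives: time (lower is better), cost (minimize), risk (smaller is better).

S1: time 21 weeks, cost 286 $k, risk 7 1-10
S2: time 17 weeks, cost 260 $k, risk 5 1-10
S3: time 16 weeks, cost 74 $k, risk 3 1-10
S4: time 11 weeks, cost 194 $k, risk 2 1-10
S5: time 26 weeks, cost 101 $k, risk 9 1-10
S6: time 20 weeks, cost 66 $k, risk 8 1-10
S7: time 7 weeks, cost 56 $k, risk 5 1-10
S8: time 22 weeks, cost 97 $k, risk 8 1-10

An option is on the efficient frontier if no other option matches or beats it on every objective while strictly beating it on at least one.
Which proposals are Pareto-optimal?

S1: dominated by S2 (time 17≤21, cost 260≤286, risk 5≤7).
S2: dominated by S3 (time 16≤17, cost 74≤260, risk 3≤5).
S3: not dominated.
S4: not dominated (best risk).
S5: dominated by S3 (time 16≤26, cost 74≤101, risk 3≤9).
S6: dominated by S7 (time 7≤20, cost 56≤66, risk 5≤8).
S7: not dominated (best time).
S8: dominated by S3 (time 16≤22, cost 74≤97, risk 3≤8).

S3, S4, S7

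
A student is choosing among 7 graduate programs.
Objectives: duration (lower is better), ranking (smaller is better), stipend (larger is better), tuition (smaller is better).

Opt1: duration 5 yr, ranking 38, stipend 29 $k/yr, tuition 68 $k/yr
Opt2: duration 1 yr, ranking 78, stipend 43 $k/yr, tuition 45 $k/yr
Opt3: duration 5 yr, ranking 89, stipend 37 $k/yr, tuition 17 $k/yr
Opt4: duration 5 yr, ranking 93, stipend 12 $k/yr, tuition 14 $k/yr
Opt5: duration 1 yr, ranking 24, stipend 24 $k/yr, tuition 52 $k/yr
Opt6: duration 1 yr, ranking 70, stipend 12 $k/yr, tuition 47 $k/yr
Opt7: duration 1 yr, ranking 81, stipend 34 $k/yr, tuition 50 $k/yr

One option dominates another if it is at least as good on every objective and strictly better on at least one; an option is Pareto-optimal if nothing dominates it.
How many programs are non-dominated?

Opt1: not dominated.
Opt2: not dominated (best stipend).
Opt3: not dominated.
Opt4: not dominated (best tuition).
Opt5: not dominated (best ranking).
Opt6: not dominated.
Opt7: dominated by Opt2 (duration 1≤1, ranking 78≤81, stipend 43≥34, tuition 45≤50).
Pareto-optimal: Opt1, Opt2, Opt3, Opt4, Opt5, Opt6 → 6.

6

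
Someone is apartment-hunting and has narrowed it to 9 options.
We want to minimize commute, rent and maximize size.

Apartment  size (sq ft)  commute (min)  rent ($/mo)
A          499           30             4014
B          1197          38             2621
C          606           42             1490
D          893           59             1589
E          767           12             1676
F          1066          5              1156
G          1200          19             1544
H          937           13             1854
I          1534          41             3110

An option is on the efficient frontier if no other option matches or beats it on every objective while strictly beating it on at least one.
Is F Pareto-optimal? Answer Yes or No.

A: worse on size (499 vs 1066).
B: worse on commute (38 vs 5).
C: worse on size (606 vs 1066).
D: worse on size (893 vs 1066).
E: worse on size (767 vs 1066).
G: worse on commute (19 vs 5).
H: worse on size (937 vs 1066).
I: worse on commute (41 vs 5).
No option is at least as good as F on every objective and strictly better on one.

Yes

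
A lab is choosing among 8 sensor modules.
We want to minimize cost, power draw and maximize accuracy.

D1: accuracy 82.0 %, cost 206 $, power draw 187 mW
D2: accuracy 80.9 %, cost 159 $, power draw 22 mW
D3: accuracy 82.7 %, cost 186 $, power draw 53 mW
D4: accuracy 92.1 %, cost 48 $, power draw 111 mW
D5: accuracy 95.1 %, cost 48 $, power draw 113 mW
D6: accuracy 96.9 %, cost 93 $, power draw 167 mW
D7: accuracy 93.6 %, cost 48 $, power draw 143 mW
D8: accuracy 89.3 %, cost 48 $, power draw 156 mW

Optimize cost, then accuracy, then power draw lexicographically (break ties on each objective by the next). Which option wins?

D5

First minimize cost: best is 48, kept {D4, D5, D7, D8}.
Then maximize accuracy: best is 95.1, kept {D5}.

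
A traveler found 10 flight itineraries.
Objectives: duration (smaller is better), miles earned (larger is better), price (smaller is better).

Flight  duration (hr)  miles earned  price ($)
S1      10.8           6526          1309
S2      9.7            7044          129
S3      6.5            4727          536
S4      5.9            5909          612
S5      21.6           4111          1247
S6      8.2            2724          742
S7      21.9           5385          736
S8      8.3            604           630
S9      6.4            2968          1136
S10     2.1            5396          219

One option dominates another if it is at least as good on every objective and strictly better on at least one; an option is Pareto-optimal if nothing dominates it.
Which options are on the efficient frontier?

S2, S4, S10

S1: dominated by S2 (duration 9.7≤10.8, miles earned 7044≥6526, price 129≤1309).
S2: not dominated (best miles earned).
S3: dominated by S10 (duration 2.1≤6.5, miles earned 5396≥4727, price 219≤536).
S4: not dominated.
S5: dominated by S2 (duration 9.7≤21.6, miles earned 7044≥4111, price 129≤1247).
S6: dominated by S3 (duration 6.5≤8.2, miles earned 4727≥2724, price 536≤742).
S7: dominated by S2 (duration 9.7≤21.9, miles earned 7044≥5385, price 129≤736).
S8: dominated by S3 (duration 6.5≤8.3, miles earned 4727≥604, price 536≤630).
S9: dominated by S4 (duration 5.9≤6.4, miles earned 5909≥2968, price 612≤1136).
S10: not dominated (best duration).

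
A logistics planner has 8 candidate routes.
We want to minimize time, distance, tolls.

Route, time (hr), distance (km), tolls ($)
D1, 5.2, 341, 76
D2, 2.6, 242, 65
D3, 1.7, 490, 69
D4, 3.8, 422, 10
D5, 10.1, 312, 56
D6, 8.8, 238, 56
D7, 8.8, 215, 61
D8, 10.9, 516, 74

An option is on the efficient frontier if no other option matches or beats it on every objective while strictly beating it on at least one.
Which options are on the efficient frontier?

D1: dominated by D2 (time 2.6≤5.2, distance 242≤341, tolls 65≤76).
D2: not dominated.
D3: not dominated (best time).
D4: not dominated (best tolls).
D5: dominated by D6 (time 8.8≤10.1, distance 238≤312, tolls 56≤56).
D6: not dominated.
D7: not dominated (best distance).
D8: dominated by D2 (time 2.6≤10.9, distance 242≤516, tolls 65≤74).

D2, D3, D4, D6, D7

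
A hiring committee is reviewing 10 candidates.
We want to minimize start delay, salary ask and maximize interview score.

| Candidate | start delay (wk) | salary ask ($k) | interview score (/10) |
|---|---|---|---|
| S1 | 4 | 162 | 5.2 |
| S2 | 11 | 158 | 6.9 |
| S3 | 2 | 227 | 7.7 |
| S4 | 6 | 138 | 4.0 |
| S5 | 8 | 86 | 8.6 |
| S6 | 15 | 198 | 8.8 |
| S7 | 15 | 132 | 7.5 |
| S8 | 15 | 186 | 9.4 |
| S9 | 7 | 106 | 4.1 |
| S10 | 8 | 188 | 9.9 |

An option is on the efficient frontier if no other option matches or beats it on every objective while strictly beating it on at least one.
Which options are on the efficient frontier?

S1: not dominated.
S2: dominated by S5 (start delay 8≤11, salary ask 86≤158, interview score 8.6≥6.9).
S3: not dominated (best start delay).
S4: not dominated.
S5: not dominated (best salary ask).
S6: dominated by S8 (start delay 15≤15, salary ask 186≤198, interview score 9.4≥8.8).
S7: dominated by S5 (start delay 8≤15, salary ask 86≤132, interview score 8.6≥7.5).
S8: not dominated.
S9: not dominated.
S10: not dominated (best interview score).

S1, S3, S4, S5, S8, S9, S10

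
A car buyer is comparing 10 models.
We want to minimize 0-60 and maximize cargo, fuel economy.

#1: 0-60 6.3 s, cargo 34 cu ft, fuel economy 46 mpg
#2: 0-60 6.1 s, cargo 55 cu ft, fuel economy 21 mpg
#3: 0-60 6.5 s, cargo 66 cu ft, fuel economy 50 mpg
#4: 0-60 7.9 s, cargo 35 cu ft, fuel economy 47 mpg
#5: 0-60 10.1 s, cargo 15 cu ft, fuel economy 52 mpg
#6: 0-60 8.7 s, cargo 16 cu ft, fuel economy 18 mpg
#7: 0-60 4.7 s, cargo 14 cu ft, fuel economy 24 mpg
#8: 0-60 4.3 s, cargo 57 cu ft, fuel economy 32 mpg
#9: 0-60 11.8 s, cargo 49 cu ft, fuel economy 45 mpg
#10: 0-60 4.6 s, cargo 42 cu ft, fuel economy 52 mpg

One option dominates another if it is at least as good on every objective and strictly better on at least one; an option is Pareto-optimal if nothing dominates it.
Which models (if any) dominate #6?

#1: 0-60 6.3≤8.7, cargo 34≥16, fuel economy 46≥18 — dominates #6.
#2: 0-60 6.1≤8.7, cargo 55≥16, fuel economy 21≥18 — dominates #6.
#3: 0-60 6.5≤8.7, cargo 66≥16, fuel economy 50≥18 — dominates #6.
#4: 0-60 7.9≤8.7, cargo 35≥16, fuel economy 47≥18 — dominates #6.
#8: 0-60 4.3≤8.7, cargo 57≥16, fuel economy 32≥18 — dominates #6.
#10: 0-60 4.6≤8.7, cargo 42≥16, fuel economy 52≥18 — dominates #6.
Others (#5, #7, #9) are each worse than #6 on at least one objective.

#1, #2, #3, #4, #8, #10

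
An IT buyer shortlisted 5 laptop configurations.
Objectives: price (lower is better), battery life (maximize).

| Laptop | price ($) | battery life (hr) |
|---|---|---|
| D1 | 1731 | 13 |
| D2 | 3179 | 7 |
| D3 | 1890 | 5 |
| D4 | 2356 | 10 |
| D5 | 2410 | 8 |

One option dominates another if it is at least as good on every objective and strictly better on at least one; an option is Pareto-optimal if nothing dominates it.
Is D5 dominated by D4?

Yes

D4 vs D5: price 2356≤2410, battery life 10≥8 — D4 is at least as good on every objective with at least one strict improvement.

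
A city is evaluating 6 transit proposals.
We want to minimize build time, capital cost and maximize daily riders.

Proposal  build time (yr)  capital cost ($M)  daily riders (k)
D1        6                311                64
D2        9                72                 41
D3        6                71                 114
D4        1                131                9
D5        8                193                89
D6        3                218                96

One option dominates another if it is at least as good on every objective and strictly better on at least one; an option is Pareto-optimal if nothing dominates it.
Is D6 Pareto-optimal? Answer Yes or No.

D1: worse on build time (6 vs 3).
D2: worse on build time (9 vs 3).
D3: worse on build time (6 vs 3).
D4: worse on daily riders (9 vs 96).
D5: worse on build time (8 vs 3).
No option is at least as good as D6 on every objective and strictly better on one.

Yes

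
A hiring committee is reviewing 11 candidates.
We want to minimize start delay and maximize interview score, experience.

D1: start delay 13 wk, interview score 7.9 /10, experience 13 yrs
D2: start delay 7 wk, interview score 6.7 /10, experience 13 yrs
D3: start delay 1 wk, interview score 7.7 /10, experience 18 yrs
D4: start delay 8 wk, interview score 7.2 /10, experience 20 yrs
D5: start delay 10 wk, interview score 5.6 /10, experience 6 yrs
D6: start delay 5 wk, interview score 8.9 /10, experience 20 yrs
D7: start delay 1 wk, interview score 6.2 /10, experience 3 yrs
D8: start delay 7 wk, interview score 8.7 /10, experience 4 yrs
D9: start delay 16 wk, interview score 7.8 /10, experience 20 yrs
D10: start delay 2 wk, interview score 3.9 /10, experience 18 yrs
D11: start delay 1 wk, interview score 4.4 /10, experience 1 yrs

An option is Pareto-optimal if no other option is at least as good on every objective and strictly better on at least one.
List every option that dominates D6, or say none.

D1: worse on start delay (13 vs 5).
D2: worse on start delay (7 vs 5).
D3: worse on interview score (7.7 vs 8.9).
D4: worse on start delay (8 vs 5).
D5: worse on start delay (10 vs 5).
D7: worse on interview score (6.2 vs 8.9).
D8: worse on start delay (7 vs 5).
D9: worse on start delay (16 vs 5).
D10: worse on interview score (3.9 vs 8.9).
D11: worse on interview score (4.4 vs 8.9).
No option dominates D6.

none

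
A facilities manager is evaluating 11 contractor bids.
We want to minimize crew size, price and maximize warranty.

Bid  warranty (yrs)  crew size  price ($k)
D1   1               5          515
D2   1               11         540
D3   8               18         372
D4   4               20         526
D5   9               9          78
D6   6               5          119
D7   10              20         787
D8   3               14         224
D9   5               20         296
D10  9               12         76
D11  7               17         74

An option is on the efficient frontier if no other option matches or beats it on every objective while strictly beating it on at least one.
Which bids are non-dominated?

D5, D6, D7, D10, D11

D1: dominated by D6 (warranty 6≥1, crew size 5≤5, price 119≤515).
D2: dominated by D1 (warranty 1≥1, crew size 5≤11, price 515≤540).
D3: dominated by D5 (warranty 9≥8, crew size 9≤18, price 78≤372).
D4: dominated by D3 (warranty 8≥4, crew size 18≤20, price 372≤526).
D5: not dominated.
D6: not dominated.
D7: not dominated (best warranty).
D8: dominated by D5 (warranty 9≥3, crew size 9≤14, price 78≤224).
D9: dominated by D5 (warranty 9≥5, crew size 9≤20, price 78≤296).
D10: not dominated.
D11: not dominated (best price).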